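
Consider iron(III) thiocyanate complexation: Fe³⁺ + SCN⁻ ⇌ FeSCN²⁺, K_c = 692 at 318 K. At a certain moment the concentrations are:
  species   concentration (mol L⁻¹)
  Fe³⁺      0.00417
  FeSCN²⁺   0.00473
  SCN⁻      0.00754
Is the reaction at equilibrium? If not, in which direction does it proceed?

Q_c = [FeSCN²⁺] / ([Fe³⁺]·[SCN⁻]) = (0.00473) / ((0.00417)·(0.00754)) = 150
Q_c = 150 < K_c = 692, so the forward reaction proceeds.

to the right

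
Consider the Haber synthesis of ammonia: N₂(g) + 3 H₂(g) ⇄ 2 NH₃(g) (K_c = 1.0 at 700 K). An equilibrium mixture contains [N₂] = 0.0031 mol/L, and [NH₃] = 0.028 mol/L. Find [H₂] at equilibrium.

[H₂] = 0.63 mol/L

At equilibrium, K_c = [NH₃]² / ([N₂]·[H₂]³) = 1.0.
(0.028)² / ((0.0031)·([H₂])³) = 1.0
[H₂]³ = 0.253 ⇒ [H₂] = 0.63 mol/L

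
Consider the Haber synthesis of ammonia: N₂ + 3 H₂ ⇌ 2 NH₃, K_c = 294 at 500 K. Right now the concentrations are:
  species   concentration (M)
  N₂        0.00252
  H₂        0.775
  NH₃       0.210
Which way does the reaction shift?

forward (toward products)

Q_c = [NH₃]² / ([N₂]·[H₂]³) = (0.210)² / ((0.00252)·(0.775)³) = 37.6
Q_c = 37.6 < K_c = 294, so the forward reaction proceeds.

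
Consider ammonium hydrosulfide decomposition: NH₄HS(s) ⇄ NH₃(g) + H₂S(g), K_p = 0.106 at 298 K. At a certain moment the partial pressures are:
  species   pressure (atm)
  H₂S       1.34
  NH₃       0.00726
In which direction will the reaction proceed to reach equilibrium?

(NH₄HS is a pure solid — omitted from Q_p.)
Q_p = P(NH₃)·P(H₂S) = (0.00726)·(1.34) = 0.00973
Q_p = 0.00973 < K_p = 0.106, so the forward reaction proceeds.

forward (toward products)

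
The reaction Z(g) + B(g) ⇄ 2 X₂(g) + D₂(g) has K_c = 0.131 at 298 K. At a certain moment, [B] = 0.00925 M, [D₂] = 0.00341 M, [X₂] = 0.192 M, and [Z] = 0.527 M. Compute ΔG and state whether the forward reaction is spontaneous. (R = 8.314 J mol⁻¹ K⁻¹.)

ΔG = -4.03 kJ/mol; the forward reaction is spontaneous

Q_c = [X₂]²·[D₂] / ([Z]·[B]) = (0.192)²·(0.00341) / ((0.527)·(0.00925)) = 0.0258
ΔG = RT ln(Q_c/K_c) = (8.314 J mol⁻¹ K⁻¹)(298 K) × ln(0.0258/0.131)
   = (2.478 kJ/mol)(-1.625) = -4.03 kJ/mol
ΔG < 0, so the forward reaction is spontaneous (proceeds forward).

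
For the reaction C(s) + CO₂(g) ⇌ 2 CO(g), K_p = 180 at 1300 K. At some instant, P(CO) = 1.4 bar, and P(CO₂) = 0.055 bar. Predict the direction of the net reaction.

forward (toward products)

(C is a pure solid — omitted from Q_p.)
Q_p = P(CO)² / P(CO₂) = (1.4)² / (0.055) = 36
Q_p = 36 < K_p = 180, so the forward reaction proceeds.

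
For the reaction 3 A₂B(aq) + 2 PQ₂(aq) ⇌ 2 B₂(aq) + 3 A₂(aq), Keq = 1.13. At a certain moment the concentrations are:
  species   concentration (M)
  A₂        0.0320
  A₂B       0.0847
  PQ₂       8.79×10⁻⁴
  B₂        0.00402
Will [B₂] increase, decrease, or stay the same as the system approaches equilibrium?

Q = [B₂]²·[A₂]³ / ([A₂B]³·[PQ₂]²) = (0.00402)²·(0.0320)³ / ((0.0847)³·(8.79×10⁻⁴)²) = 1.13
Q = 1.13 = Keq; the system is at equilibrium.

stay the same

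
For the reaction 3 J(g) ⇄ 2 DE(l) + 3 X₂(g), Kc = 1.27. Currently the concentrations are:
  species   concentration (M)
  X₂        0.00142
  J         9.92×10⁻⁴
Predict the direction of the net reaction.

(DE is a pure liquid — omitted from Qc.)
Qc = [X₂]³ / [J]³ = (0.00142)³ / (9.92×10⁻⁴)³ = 2.93
Qc = 2.93 > Kc = 1.27, so the reverse reaction proceeds.

reverse (toward reactants)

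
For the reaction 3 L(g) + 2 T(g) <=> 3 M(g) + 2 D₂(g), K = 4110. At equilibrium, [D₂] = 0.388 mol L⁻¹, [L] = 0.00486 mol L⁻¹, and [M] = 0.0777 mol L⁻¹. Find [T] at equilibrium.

[T] = 0.387 mol L⁻¹

At equilibrium, K = [M]³·[D₂]² / ([L]³·[T]²) = 4110.
(0.0777)³·(0.388)² / ((0.00486)³·([T])²) = 4110
[T]² = 0.150 ⇒ [T] = 0.387 mol L⁻¹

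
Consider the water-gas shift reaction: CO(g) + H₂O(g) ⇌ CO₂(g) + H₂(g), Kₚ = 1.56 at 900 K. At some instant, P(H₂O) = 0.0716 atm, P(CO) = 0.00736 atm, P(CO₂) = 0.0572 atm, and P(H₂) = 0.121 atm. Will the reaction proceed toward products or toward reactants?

Qₚ = P(CO₂)·P(H₂) / (P(CO)·P(H₂O)) = (0.0572)·(0.121) / ((0.00736)·(0.0716)) = 13.1
Qₚ = 13.1 > Kₚ = 1.56, so the reverse reaction proceeds.

reverse (toward reactants)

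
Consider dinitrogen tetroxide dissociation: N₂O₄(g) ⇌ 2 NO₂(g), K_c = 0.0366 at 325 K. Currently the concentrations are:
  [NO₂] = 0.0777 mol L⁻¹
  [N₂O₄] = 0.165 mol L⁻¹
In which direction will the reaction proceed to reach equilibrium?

Q_c = [NO₂]² / [N₂O₄] = (0.0777)² / (0.165) = 0.0366
Q_c = 0.0366 = K_c, so the system is already at equilibrium.

at equilibrium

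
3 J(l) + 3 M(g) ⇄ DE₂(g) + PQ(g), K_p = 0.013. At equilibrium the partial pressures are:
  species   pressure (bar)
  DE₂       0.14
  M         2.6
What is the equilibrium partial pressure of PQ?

(J is a pure liquid — omitted from K_p.)
At equilibrium, K_p = P(DE₂)·P(PQ) / P(M)³ = 0.013.
(0.14)·(P(PQ)) / (2.6)³ = 0.013
P(PQ) = 1.63 = 1.6 bar

P(PQ) = 1.6 bar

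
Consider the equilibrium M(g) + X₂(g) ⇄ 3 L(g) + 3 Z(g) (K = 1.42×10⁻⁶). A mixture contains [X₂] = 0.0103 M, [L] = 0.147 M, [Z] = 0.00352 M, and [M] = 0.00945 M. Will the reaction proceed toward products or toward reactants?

no net change (already at equilibrium)

Q = [L]³·[Z]³ / ([M]·[X₂]) = (0.147)³·(0.00352)³ / ((0.00945)·(0.0103)) = 1.42×10⁻⁶
Q = 1.42×10⁻⁶ = K, so the system is already at equilibrium.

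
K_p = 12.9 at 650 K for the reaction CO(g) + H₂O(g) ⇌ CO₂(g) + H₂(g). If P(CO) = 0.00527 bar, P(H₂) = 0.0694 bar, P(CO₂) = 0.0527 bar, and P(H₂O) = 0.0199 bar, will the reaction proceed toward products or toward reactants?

to the left

Q_p = P(CO₂)·P(H₂) / (P(CO)·P(H₂O)) = (0.0527)·(0.0694) / ((0.00527)·(0.0199)) = 34.9
Q_p = 34.9 > K_p = 12.9, so the reverse reaction proceeds.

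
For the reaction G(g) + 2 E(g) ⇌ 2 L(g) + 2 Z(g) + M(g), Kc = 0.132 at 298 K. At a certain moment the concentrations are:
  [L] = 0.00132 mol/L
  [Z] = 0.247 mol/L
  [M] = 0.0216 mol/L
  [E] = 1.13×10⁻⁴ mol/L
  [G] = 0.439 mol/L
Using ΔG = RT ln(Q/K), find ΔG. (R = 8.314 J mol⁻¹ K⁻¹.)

ΔG = 2.81 kJ/mol

Qc = [L]²·[Z]²·[M] / ([G]·[E]²) = (0.00132)²·(0.247)²·(0.0216) / ((0.439)·(1.13×10⁻⁴)²) = 0.410
ΔG = RT ln(Qc/Kc) = (8.314 J mol⁻¹ K⁻¹)(298 K) × ln(0.410/0.132)
   = (2.478 kJ/mol)(1.133) = 2.81 kJ/mol
ΔG > 0, so the forward reaction is non-spontaneous (proceeds in reverse).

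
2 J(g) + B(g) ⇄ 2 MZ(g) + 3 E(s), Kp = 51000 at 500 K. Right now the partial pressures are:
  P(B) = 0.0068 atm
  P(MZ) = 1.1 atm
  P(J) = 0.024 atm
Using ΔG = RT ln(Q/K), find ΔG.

(E is a pure solid — omitted from Qp.)
Qp = P(MZ)² / (P(J)²·P(B)) = (1.1)² / ((0.024)²·(0.0068)) = 3.09×10⁵
ΔG = RT ln(Qp/Kp) = (8.314 J mol⁻¹ K⁻¹)(500 K) × ln(3.09×10⁵/51000)
   = (4.157 kJ/mol)(1.802) = 7.49 kJ/mol
ΔG > 0, so the forward reaction is non-spontaneous (proceeds in reverse).

ΔG = 7.49 kJ/mol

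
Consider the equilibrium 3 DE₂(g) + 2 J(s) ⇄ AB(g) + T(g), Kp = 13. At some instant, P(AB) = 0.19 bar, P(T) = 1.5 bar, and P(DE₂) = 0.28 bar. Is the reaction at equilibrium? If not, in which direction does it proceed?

neither direction; the system is at equilibrium

(J is a pure solid — omitted from Qp.)
Qp = P(AB)·P(T) / P(DE₂)³ = (0.19)·(1.5) / (0.28)³ = 13
Qp = 13 = Kp, so the system is already at equilibrium.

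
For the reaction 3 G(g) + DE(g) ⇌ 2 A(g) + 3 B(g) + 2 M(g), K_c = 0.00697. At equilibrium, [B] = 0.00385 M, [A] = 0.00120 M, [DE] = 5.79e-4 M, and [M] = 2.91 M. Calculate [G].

[G] = 0.00557 M

At equilibrium, K_c = [A]²·[B]³·[M]² / ([G]³·[DE]) = 0.00697.
(0.00120)²·(0.00385)³·(2.91)² / (([G])³·(5.79e-4)) = 0.00697
[G]³ = 1.72e-7 ⇒ [G] = 0.00557 M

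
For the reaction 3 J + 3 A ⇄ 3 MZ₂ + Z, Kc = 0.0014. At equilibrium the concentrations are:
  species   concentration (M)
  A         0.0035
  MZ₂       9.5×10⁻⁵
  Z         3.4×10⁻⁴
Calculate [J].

At equilibrium, Kc = [MZ₂]³·[Z] / ([J]³·[A]³) = 0.0014.
(9.5×10⁻⁵)³·(3.4×10⁻⁴) / (([J])³·(0.0035)³) = 0.0014
[J]³ = 4.86×10⁻⁶ ⇒ [J] = 0.017 M

[J] = 0.017 M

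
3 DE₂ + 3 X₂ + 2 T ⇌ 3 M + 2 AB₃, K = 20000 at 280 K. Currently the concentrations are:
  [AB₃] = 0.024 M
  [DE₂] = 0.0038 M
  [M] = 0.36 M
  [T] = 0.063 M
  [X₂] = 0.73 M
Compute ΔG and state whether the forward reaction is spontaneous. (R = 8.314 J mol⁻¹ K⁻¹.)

Q = [M]³·[AB₃]² / ([DE₂]³·[X₂]³·[T]²) = (0.36)³·(0.024)² / ((0.0038)³·(0.73)³·(0.063)²) = 3.17e5
ΔG = RT ln(Q/K) = (8.314 J mol⁻¹ K⁻¹)(280 K) × ln(3.17e5/20000)
   = (2.328 kJ/mol)(2.763) = 6.43 kJ/mol
ΔG > 0, so the forward reaction is non-spontaneous (proceeds in reverse).

ΔG = 6.43 kJ/mol; the forward reaction is non-spontaneous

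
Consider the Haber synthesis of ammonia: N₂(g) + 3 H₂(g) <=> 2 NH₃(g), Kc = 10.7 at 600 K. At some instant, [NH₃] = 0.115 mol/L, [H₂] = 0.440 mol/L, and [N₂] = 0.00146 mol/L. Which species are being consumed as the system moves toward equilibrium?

NH₃ (products)

Qc = [NH₃]² / ([N₂]·[H₂]³) = (0.115)² / ((0.00146)·(0.440)³) = 106
Qc = 106 > Kc = 10.7: net reverse reaction.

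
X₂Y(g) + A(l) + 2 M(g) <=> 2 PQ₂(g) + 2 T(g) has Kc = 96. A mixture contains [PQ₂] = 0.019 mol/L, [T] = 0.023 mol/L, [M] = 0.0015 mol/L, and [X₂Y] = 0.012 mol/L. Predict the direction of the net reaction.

to the right

(A is a pure liquid — omitted from Qc.)
Qc = [PQ₂]²·[T]² / ([X₂Y]·[M]²) = (0.019)²·(0.023)² / ((0.012)·(0.0015)²) = 7.1
Qc = 7.1 < Kc = 96, so the forward reaction proceeds.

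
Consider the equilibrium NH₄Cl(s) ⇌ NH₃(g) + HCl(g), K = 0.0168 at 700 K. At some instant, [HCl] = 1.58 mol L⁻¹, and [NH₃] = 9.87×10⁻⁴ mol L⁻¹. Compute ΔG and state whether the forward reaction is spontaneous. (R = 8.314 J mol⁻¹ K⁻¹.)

(NH₄Cl is a pure solid — omitted from Q.)
Q = [NH₃]·[HCl] = (9.87×10⁻⁴)·(1.58) = 0.00156
ΔG = RT ln(Q/K) = (8.314 J mol⁻¹ K⁻¹)(700 K) × ln(0.00156/0.0168)
   = (5.820 kJ/mol)(-2.377) = -13.8 kJ/mol
ΔG < 0, so the forward reaction is spontaneous (proceeds forward).

ΔG = -13.8 kJ/mol; the forward reaction is spontaneous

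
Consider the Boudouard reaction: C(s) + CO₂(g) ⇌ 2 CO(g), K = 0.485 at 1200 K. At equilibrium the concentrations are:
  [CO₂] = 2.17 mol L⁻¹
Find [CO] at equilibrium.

[CO] = 1.03 mol L⁻¹

(C is a pure solid — omitted from K.)
At equilibrium, K = [CO]² / [CO₂] = 0.485.
([CO])² / (2.17) = 0.485
[CO]² = 1.05 ⇒ [CO] = 1.03 mol L⁻¹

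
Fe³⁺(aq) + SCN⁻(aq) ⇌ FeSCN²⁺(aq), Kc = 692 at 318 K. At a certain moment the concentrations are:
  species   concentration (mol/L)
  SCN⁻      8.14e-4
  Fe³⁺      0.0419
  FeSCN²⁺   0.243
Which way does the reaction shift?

in the reverse direction

Qc = [FeSCN²⁺] / ([Fe³⁺]·[SCN⁻]) = (0.243) / ((0.0419)·(8.14e-4)) = 7120
Qc = 7120 > Kc = 692, so the reverse reaction proceeds.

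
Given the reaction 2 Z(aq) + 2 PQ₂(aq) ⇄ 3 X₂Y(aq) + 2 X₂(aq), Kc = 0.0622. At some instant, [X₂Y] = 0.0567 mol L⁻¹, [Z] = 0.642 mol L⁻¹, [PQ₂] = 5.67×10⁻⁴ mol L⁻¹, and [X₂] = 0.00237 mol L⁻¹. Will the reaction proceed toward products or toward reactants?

Qc = [X₂Y]³·[X₂]² / ([Z]²·[PQ₂]²) = (0.0567)³·(0.00237)² / ((0.642)²·(5.67×10⁻⁴)²) = 0.00773
Qc = 0.00773 < Kc = 0.0622, so the forward reaction proceeds.

toward products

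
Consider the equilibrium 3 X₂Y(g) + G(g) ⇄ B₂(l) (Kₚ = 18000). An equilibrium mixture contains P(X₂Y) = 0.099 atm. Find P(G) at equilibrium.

(B₂ is a pure liquid — omitted from Kₚ.)
At equilibrium, Kₚ = 1 / (P(X₂Y)³·P(G)) = 18000.
1 / ((0.099)³·(P(G))) = 18000
P(G) = 0.0573 = 0.057 atm

P(G) = 0.057 atm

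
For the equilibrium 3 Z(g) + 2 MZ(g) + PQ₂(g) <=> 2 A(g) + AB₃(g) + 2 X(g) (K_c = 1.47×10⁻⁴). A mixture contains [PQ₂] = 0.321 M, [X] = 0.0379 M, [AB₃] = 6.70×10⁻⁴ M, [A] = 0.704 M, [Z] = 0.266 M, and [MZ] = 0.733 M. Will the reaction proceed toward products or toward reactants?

Q_c = [A]²·[AB₃]·[X]² / ([Z]³·[MZ]²·[PQ₂]) = (0.704)²·(6.70×10⁻⁴)·(0.0379)² / ((0.266)³·(0.733)²·(0.321)) = 1.47×10⁻⁴
Q_c = 1.47×10⁻⁴ = K_c, so the system is already at equilibrium.

at equilibrium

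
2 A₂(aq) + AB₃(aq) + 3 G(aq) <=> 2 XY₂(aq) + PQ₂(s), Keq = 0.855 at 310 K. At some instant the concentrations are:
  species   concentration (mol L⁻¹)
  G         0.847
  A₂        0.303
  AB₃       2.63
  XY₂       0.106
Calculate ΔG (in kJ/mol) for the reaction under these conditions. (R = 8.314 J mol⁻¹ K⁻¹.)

ΔG = -6.22 kJ/mol

(PQ₂ is a pure solid — omitted from Q.)
Q = [XY₂]² / ([A₂]²·[AB₃]·[G]³) = (0.106)² / ((0.303)²·(2.63)·(0.847)³) = 0.0766
ΔG = RT ln(Q/Keq) = (8.314 J mol⁻¹ K⁻¹)(310 K) × ln(0.0766/0.855)
   = (2.577 kJ/mol)(-2.413) = -6.22 kJ/mol
ΔG < 0, so the forward reaction is spontaneous (proceeds forward).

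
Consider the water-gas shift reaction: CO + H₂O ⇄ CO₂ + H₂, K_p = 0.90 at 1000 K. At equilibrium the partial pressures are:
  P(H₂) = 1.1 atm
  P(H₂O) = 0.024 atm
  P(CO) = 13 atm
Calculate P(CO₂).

P(CO₂) = 0.26 atm

At equilibrium, K_p = P(CO₂)·P(H₂) / (P(CO)·P(H₂O)) = 0.90.
(P(CO₂))·(1.1) / ((13)·(0.024)) = 0.90
P(CO₂) = 0.255 = 0.26 atm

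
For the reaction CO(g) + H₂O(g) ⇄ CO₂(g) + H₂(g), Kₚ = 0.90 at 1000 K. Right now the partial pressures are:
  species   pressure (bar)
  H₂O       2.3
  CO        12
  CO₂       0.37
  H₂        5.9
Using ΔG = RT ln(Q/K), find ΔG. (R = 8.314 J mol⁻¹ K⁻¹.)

ΔG = -20.2 kJ/mol

Qₚ = P(CO₂)·P(H₂) / (P(CO)·P(H₂O)) = (0.37)·(5.9) / ((12)·(2.3)) = 0.0791
ΔG = RT ln(Qₚ/Kₚ) = (8.314 J mol⁻¹ K⁻¹)(1000 K) × ln(0.0791/0.90)
   = (8.314 kJ/mol)(-2.432) = -20.2 kJ/mol
ΔG < 0, so the forward reaction is spontaneous (proceeds forward).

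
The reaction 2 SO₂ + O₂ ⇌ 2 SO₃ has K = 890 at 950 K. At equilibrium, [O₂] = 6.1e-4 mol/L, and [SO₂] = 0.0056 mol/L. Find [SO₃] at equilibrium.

At equilibrium, K = [SO₃]² / ([SO₂]²·[O₂]) = 890.
([SO₃])² / ((0.0056)²·(6.1e-4)) = 890
[SO₃]² = 1.70e-5 ⇒ [SO₃] = 0.0041 mol/L

[SO₃] = 0.0041 mol/L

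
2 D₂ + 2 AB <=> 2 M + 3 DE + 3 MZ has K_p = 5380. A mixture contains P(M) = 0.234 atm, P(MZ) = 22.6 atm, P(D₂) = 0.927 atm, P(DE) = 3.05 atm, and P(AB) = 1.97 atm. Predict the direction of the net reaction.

Q_p = P(M)²·P(DE)³·P(MZ)³ / (P(D₂)²·P(AB)²) = (0.234)²·(3.05)³·(22.6)³ / ((0.927)²·(1.97)²) = 5380
Q_p = 5380 = K_p, so the system is already at equilibrium.

at equilibrium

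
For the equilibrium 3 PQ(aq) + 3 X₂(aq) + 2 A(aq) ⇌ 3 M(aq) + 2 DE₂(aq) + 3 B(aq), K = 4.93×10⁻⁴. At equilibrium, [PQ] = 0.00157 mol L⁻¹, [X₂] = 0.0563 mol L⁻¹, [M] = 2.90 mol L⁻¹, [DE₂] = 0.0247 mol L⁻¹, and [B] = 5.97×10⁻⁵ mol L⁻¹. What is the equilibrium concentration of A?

[A] = 3.05 mol L⁻¹

At equilibrium, K = [M]³·[DE₂]²·[B]³ / ([PQ]³·[X₂]³·[A]²) = 4.93×10⁻⁴.
(2.90)³·(0.0247)²·(5.97×10⁻⁵)³ / ((0.00157)³·(0.0563)³·([A])²) = 4.93×10⁻⁴
[A]² = 9.30 ⇒ [A] = 3.05 mol L⁻¹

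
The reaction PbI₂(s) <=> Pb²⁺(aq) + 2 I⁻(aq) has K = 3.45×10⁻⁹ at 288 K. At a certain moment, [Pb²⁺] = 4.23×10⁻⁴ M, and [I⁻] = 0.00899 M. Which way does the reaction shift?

toward reactants

(PbI₂ is a pure solid — omitted from Q.)
Q = [Pb²⁺]·[I⁻]² = (4.23×10⁻⁴)·(0.00899)² = 3.42×10⁻⁸
Q = 3.42×10⁻⁸ > K = 3.45×10⁻⁹, so the reverse reaction proceeds.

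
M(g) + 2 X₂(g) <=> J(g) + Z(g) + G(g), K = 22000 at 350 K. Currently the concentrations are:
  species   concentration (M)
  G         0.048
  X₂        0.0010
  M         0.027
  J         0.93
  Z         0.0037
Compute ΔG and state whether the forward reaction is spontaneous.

Q = [J]·[Z]·[G] / ([M]·[X₂]²) = (0.93)·(0.0037)·(0.048) / ((0.027)·(0.0010)²) = 6120
ΔG = RT ln(Q/K) = (8.314 J mol⁻¹ K⁻¹)(350 K) × ln(6120/22000)
   = (2.910 kJ/mol)(-1.279) = -3.72 kJ/mol
ΔG < 0, so the forward reaction is spontaneous (proceeds forward).

ΔG = -3.72 kJ/mol; the forward reaction is spontaneous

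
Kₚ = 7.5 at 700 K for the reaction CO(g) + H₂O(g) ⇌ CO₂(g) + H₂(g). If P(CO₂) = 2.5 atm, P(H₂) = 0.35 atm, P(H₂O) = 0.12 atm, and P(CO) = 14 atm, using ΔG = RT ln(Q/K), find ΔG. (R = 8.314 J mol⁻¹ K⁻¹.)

Qₚ = P(CO₂)·P(H₂) / (P(CO)·P(H₂O)) = (2.5)·(0.35) / ((14)·(0.12)) = 0.521
ΔG = RT ln(Qₚ/Kₚ) = (8.314 J mol⁻¹ K⁻¹)(700 K) × ln(0.521/7.5)
   = (5.820 kJ/mol)(-2.667) = -15.5 kJ/mol
ΔG < 0, so the forward reaction is spontaneous (proceeds forward).

ΔG = -15.5 kJ/mol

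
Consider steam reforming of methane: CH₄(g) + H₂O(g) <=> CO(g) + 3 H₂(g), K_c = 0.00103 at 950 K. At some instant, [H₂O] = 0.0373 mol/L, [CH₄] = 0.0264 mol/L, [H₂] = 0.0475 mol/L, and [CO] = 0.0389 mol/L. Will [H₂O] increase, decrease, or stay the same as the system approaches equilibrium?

increase

Q_c = [CO]·[H₂]³ / ([CH₄]·[H₂O]) = (0.0389)·(0.0475)³ / ((0.0264)·(0.0373)) = 0.00423
Q_c = 0.00423 > K_c = 0.00103: net reverse reaction.
H₂O is a reactant, so it increases.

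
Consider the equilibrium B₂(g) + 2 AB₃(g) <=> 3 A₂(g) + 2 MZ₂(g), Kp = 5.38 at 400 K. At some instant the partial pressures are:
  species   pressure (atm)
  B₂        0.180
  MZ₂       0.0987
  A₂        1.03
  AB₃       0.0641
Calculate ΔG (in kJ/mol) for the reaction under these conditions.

ΔG = 3.27 kJ/mol

Qp = P(A₂)³·P(MZ₂)² / (P(B₂)·P(AB₃)²) = (1.03)³·(0.0987)² / ((0.180)·(0.0641)²) = 14.4
ΔG = RT ln(Qp/Kp) = (8.314 J mol⁻¹ K⁻¹)(400 K) × ln(14.4/5.38)
   = (3.326 kJ/mol)(0.9845) = 3.27 kJ/mol
ΔG > 0, so the forward reaction is non-spontaneous (proceeds in reverse).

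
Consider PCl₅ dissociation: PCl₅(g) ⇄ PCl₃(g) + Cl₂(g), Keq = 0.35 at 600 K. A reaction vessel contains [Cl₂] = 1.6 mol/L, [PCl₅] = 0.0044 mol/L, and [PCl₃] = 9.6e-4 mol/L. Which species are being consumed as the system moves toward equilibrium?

none (at equilibrium)

Q = [PCl₃]·[Cl₂] / [PCl₅] = (9.6e-4)·(1.6) / (0.0044) = 0.35
Q = 0.35 = Keq; the system is at equilibrium.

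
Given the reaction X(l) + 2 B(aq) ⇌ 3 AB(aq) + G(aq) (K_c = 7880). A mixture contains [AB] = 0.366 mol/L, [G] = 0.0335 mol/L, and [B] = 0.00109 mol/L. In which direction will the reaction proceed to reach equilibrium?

(X is a pure liquid — omitted from Q_c.)
Q_c = [AB]³·[G] / [B]² = (0.366)³·(0.0335) / (0.00109)² = 1380
Q_c = 1380 < K_c = 7880, so the forward reaction proceeds.

in the forward direction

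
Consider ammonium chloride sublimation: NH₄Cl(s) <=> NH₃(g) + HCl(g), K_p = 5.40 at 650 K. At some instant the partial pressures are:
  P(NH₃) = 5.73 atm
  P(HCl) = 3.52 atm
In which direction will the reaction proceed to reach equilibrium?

(NH₄Cl is a pure solid — omitted from Q_p.)
Q_p = P(NH₃)·P(HCl) = (5.73)·(3.52) = 20.2
Q_p = 20.2 > K_p = 5.40, so the reverse reaction proceeds.

in the reverse direction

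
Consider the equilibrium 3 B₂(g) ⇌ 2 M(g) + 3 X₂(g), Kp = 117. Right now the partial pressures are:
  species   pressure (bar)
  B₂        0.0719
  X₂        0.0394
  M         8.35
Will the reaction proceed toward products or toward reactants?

in the forward direction

Qp = P(M)²·P(X₂)³ / P(B₂)³ = (8.35)²·(0.0394)³ / (0.0719)³ = 11.5
Qp = 11.5 < Kp = 117, so the forward reaction proceeds.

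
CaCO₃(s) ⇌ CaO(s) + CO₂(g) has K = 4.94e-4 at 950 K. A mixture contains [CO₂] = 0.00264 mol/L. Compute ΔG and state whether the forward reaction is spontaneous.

ΔG = 13.2 kJ/mol; the forward reaction is non-spontaneous

(CaCO₃, CaO are pure solids — omitted from Q.)
Q = [CO₂] = 0.00264
ΔG = RT ln(Q/K) = (8.314 J mol⁻¹ K⁻¹)(950 K) × ln(0.00264/4.94e-4)
   = (7.898 kJ/mol)(1.676) = 13.2 kJ/mol
ΔG > 0, so the forward reaction is non-spontaneous (proceeds in reverse).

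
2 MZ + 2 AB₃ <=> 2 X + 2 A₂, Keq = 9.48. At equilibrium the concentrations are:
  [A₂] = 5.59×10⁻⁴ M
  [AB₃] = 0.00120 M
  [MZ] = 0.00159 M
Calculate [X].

[X] = 0.0105 M

At equilibrium, Keq = [X]²·[A₂]² / ([MZ]²·[AB₃]²) = 9.48.
([X])²·(5.59×10⁻⁴)² / ((0.00159)²·(0.00120)²) = 9.48
[X]² = 1.10×10⁻⁴ ⇒ [X] = 0.0105 M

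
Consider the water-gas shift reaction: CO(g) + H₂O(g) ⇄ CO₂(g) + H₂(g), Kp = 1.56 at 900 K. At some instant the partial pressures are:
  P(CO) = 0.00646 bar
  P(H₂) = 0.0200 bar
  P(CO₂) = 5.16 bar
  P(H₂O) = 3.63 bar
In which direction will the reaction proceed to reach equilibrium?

Qp = P(CO₂)·P(H₂) / (P(CO)·P(H₂O)) = (5.16)·(0.0200) / ((0.00646)·(3.63)) = 4.40
Qp = 4.40 > Kp = 1.56, so the reverse reaction proceeds.

in the reverse direction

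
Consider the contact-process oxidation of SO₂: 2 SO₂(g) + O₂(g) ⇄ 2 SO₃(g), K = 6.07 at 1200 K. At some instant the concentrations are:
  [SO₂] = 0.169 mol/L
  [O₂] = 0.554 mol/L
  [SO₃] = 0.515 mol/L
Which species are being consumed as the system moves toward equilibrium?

Q = [SO₃]² / ([SO₂]²·[O₂]) = (0.515)² / ((0.169)²·(0.554)) = 16.8
Q = 16.8 > K = 6.07: net reverse reaction.

SO₃ (products)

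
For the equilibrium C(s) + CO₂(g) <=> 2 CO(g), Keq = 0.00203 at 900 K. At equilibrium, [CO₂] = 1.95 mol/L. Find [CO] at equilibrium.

(C is a pure solid — omitted from Keq.)
At equilibrium, Keq = [CO]² / [CO₂] = 0.00203.
([CO])² / (1.95) = 0.00203
[CO]² = 0.00396 ⇒ [CO] = 0.0629 mol/L

[CO] = 0.0629 mol/L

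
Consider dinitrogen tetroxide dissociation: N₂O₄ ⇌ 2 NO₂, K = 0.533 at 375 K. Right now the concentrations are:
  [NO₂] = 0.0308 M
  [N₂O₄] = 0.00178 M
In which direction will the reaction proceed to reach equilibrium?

Q = [NO₂]² / [N₂O₄] = (0.0308)² / (0.00178) = 0.533
Q = 0.533 = K, so the system is already at equilibrium.

no net change (already at equilibrium)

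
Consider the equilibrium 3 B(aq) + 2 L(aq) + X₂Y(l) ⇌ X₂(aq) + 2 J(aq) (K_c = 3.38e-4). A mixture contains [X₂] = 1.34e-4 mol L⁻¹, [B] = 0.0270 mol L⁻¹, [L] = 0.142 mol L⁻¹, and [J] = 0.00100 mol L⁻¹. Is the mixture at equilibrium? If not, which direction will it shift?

(X₂Y is a pure liquid — omitted from Q_c.)
Q_c = [X₂]·[J]² / ([B]³·[L]²) = (1.34e-4)·(0.00100)² / ((0.0270)³·(0.142)²) = 3.38e-4
Q_c = 3.38e-4 = K_c; the system is at equilibrium.

yes, at equilibrium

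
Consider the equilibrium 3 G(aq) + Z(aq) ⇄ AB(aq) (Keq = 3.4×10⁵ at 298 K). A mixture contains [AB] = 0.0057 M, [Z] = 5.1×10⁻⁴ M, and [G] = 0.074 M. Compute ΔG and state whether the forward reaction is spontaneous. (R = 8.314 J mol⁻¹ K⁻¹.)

ΔG = -6.22 kJ/mol; the forward reaction is spontaneous

Q = [AB] / ([G]³·[Z]) = (0.0057) / ((0.074)³·(5.1×10⁻⁴)) = 27600
ΔG = RT ln(Q/Keq) = (8.314 J mol⁻¹ K⁻¹)(298 K) × ln(27600/3.4×10⁵)
   = (2.478 kJ/mol)(-2.511) = -6.22 kJ/mol
ΔG < 0, so the forward reaction is spontaneous (proceeds forward).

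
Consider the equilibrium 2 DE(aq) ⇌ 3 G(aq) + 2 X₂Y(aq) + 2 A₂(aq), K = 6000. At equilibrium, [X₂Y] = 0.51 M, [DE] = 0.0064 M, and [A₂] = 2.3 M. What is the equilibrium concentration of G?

At equilibrium, K = [G]³·[X₂Y]²·[A₂]² / [DE]² = 6000.
([G])³·(0.51)²·(2.3)² / (0.0064)² = 6000
[G]³ = 0.179 ⇒ [G] = 0.56 M

[G] = 0.56 M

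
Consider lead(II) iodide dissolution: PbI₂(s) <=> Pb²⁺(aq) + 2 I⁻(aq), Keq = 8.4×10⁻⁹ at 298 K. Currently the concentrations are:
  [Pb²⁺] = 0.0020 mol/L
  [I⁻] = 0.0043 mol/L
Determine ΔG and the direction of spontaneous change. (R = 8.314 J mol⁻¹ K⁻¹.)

ΔG = 3.67 kJ/mol; the forward reaction is non-spontaneous

(PbI₂ is a pure solid — omitted from Q.)
Q = [Pb²⁺]·[I⁻]² = (0.0020)·(0.0043)² = 3.70×10⁻⁸
ΔG = RT ln(Q/Keq) = (8.314 J mol⁻¹ K⁻¹)(298 K) × ln(3.70×10⁻⁸/8.4×10⁻⁹)
   = (2.478 kJ/mol)(1.483) = 3.67 kJ/mol
ΔG > 0, so the forward reaction is non-spontaneous (proceeds in reverse).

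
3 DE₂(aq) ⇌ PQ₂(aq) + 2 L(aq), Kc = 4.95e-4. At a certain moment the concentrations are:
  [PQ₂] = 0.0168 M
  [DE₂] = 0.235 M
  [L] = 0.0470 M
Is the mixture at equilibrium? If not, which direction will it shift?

no; Q > K, reaction proceeds in reverse

Qc = [PQ₂]·[L]² / [DE₂]³ = (0.0168)·(0.0470)² / (0.235)³ = 0.00286
Qc = 0.00286 > Kc = 4.95e-4: net reverse reaction.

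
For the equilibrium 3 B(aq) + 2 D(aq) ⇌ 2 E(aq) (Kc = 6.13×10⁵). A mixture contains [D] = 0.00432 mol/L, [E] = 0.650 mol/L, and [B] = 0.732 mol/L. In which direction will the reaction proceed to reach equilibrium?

Qc = [E]² / ([B]³·[D]²) = (0.650)² / ((0.732)³·(0.00432)²) = 57700
Qc = 57700 < Kc = 6.13×10⁵, so the forward reaction proceeds.

forward (toward products)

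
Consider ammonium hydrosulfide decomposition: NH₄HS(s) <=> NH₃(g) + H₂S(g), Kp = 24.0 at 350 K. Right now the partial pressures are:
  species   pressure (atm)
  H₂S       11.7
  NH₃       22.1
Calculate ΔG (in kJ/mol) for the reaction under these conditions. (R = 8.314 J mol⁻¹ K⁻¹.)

ΔG = 6.92 kJ/mol

(NH₄HS is a pure solid — omitted from Qp.)
Qp = P(NH₃)·P(H₂S) = (22.1)·(11.7) = 259
ΔG = RT ln(Qp/Kp) = (8.314 J mol⁻¹ K⁻¹)(350 K) × ln(259/24.0)
   = (2.910 kJ/mol)(2.379) = 6.92 kJ/mol
ΔG > 0, so the forward reaction is non-spontaneous (proceeds in reverse).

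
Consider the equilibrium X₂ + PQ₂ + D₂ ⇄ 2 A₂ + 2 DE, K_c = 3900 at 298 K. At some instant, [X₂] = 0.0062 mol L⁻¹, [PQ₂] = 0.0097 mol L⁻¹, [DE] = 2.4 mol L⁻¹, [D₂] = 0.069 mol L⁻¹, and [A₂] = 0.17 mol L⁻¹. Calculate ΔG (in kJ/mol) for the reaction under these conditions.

ΔG = 5.77 kJ/mol

Q_c = [A₂]²·[DE]² / ([X₂]·[PQ₂]·[D₂]) = (0.17)²·(2.4)² / ((0.0062)·(0.0097)·(0.069)) = 40100
ΔG = RT ln(Q_c/K_c) = (8.314 J mol⁻¹ K⁻¹)(298 K) × ln(40100/3900)
   = (2.478 kJ/mol)(2.330) = 5.77 kJ/mol
ΔG > 0, so the forward reaction is non-spontaneous (proceeds in reverse).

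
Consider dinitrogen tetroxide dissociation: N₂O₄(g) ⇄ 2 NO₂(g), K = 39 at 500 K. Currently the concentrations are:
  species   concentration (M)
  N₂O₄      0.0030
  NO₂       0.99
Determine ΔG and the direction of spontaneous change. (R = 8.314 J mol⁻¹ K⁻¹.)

Q = [NO₂]² / [N₂O₄] = (0.99)² / (0.0030) = 327
ΔG = RT ln(Q/K) = (8.314 J mol⁻¹ K⁻¹)(500 K) × ln(327/39)
   = (4.157 kJ/mol)(2.126) = 8.84 kJ/mol
ΔG > 0, so the forward reaction is non-spontaneous (proceeds in reverse).

ΔG = 8.84 kJ/mol; the forward reaction is non-spontaneous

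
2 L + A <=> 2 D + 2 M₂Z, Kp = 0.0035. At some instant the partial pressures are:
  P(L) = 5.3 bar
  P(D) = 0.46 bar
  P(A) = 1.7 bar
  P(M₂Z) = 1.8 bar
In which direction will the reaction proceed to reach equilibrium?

Qp = P(D)²·P(M₂Z)² / (P(L)²·P(A)) = (0.46)²·(1.8)² / ((5.3)²·(1.7)) = 0.014
Qp = 0.014 > Kp = 0.0035, so the reverse reaction proceeds.

toward reactants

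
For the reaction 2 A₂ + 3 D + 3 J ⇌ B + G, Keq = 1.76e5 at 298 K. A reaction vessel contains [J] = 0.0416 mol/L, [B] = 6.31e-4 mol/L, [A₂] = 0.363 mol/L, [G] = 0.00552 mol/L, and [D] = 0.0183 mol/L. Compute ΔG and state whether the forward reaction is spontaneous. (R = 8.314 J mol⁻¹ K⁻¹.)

Q = [B]·[G] / ([A₂]²·[D]³·[J]³) = (6.31e-4)·(0.00552) / ((0.363)²·(0.0183)³·(0.0416)³) = 59900
ΔG = RT ln(Q/Keq) = (8.314 J mol⁻¹ K⁻¹)(298 K) × ln(59900/1.76e5)
   = (2.478 kJ/mol)(-1.078) = -2.67 kJ/mol
ΔG < 0, so the forward reaction is spontaneous (proceeds forward).

ΔG = -2.67 kJ/mol; the forward reaction is spontaneous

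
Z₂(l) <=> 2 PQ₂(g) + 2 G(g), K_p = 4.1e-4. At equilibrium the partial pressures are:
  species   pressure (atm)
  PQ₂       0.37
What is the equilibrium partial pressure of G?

(Z₂ is a pure liquid — omitted from K_p.)
At equilibrium, K_p = P(PQ₂)²·P(G)² = 4.1e-4.
(0.37)²·(P(G))² = 4.1e-4
P(G)² = 0.00299 ⇒ P(G) = 0.055 atm

P(G) = 0.055 atm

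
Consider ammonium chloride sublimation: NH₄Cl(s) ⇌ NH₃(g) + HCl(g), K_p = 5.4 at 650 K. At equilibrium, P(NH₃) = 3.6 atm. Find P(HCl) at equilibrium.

(NH₄Cl is a pure solid — omitted from K_p.)
At equilibrium, K_p = P(NH₃)·P(HCl) = 5.4.
(3.6)·(P(HCl)) = 5.4
P(HCl) = 1.50 = 1.5 atm

P(HCl) = 1.5 atm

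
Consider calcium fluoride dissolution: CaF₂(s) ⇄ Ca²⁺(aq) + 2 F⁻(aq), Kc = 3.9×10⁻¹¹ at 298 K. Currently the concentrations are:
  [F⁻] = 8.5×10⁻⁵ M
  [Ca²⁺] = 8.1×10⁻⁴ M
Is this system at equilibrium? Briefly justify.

(CaF₂ is a pure solid — omitted from Qc.)
Qc = [Ca²⁺]·[F⁻]² = (8.1×10⁻⁴)·(8.5×10⁻⁵)² = 5.9×10⁻¹²
Qc = 5.9×10⁻¹² < Kc = 3.9×10⁻¹¹: net forward reaction.

no; Q < K, reaction proceeds forward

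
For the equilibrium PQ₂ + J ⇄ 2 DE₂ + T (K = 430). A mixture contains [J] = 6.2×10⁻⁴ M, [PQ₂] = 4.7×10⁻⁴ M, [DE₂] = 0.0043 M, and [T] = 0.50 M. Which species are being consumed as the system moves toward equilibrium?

PQ₂, J (reactants)

Q = [DE₂]²·[T] / ([PQ₂]·[J]) = (0.0043)²·(0.50) / ((4.7×10⁻⁴)·(6.2×10⁻⁴)) = 32
Q = 32 < K = 430: net forward reaction.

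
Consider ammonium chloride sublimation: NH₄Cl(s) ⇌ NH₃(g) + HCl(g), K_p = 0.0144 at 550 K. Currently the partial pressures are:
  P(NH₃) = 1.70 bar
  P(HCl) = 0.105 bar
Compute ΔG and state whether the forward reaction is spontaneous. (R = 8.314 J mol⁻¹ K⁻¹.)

(NH₄Cl is a pure solid — omitted from Q_p.)
Q_p = P(NH₃)·P(HCl) = (1.70)·(0.105) = 0.179
ΔG = RT ln(Q_p/K_p) = (8.314 J mol⁻¹ K⁻¹)(550 K) × ln(0.179/0.0144)
   = (4.573 kJ/mol)(2.520) = 11.5 kJ/mol
ΔG > 0, so the forward reaction is non-spontaneous (proceeds in reverse).

ΔG = 11.5 kJ/mol; the forward reaction is non-spontaneous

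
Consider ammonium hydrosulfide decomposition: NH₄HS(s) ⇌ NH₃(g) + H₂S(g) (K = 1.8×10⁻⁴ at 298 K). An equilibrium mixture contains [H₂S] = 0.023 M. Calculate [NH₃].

[NH₃] = 0.0078 M

(NH₄HS is a pure solid — omitted from K.)
At equilibrium, K = [NH₃]·[H₂S] = 1.8×10⁻⁴.
([NH₃])·(0.023) = 1.8×10⁻⁴
[NH₃] = 0.00783 = 0.0078 M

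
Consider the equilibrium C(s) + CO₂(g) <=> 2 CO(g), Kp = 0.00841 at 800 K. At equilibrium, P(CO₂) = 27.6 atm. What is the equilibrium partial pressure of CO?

(C is a pure solid — omitted from Kp.)
At equilibrium, Kp = P(CO)² / P(CO₂) = 0.00841.
(P(CO))² / (27.6) = 0.00841
P(CO)² = 0.232 ⇒ P(CO) = 0.482 atm

P(CO) = 0.482 atm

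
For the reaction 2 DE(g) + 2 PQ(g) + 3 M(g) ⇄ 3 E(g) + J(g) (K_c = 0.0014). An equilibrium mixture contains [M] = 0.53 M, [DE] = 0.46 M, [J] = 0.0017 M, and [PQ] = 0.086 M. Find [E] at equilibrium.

At equilibrium, K_c = [E]³·[J] / ([DE]²·[PQ]²·[M]³) = 0.0014.
([E])³·(0.0017) / ((0.46)²·(0.086)²·(0.53)³) = 0.0014
[E]³ = 1.92e-4 ⇒ [E] = 0.058 M

[E] = 0.058 M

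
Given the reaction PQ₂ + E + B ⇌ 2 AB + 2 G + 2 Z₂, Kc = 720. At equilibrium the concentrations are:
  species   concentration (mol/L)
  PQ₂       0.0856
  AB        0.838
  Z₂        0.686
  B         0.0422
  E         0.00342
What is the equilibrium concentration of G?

At equilibrium, Kc = [AB]²·[G]²·[Z₂]² / ([PQ₂]·[E]·[B]) = 720.
(0.838)²·([G])²·(0.686)² / ((0.0856)·(0.00342)·(0.0422)) = 720
[G]² = 0.0269 ⇒ [G] = 0.164 mol/L

[G] = 0.164 mol/L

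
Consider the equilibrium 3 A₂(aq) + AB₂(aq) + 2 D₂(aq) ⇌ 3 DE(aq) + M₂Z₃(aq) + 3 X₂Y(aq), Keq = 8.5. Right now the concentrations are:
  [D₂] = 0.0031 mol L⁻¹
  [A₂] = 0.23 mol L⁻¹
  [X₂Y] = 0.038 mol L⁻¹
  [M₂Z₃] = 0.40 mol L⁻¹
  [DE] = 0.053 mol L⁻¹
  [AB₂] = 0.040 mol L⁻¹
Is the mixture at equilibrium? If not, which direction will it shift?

Q = [DE]³·[M₂Z₃]·[X₂Y]³ / ([A₂]³·[AB₂]·[D₂]²) = (0.053)³·(0.40)·(0.038)³ / ((0.23)³·(0.040)·(0.0031)²) = 0.70
Q = 0.70 < Keq = 8.5: net forward reaction.

no; Q < K, reaction proceeds forward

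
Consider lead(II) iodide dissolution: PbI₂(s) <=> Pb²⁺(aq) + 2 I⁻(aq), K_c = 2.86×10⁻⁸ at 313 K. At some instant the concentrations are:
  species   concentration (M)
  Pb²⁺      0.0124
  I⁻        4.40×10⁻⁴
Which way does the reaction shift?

to the right

(PbI₂ is a pure solid — omitted from Q_c.)
Q_c = [Pb²⁺]·[I⁻]² = (0.0124)·(4.40×10⁻⁴)² = 2.40×10⁻⁹
Q_c = 2.40×10⁻⁹ < K_c = 2.86×10⁻⁸, so the forward reaction proceeds.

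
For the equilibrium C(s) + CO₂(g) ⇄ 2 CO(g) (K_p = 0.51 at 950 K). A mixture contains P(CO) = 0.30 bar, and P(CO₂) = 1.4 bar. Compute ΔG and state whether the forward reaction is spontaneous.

(C is a pure solid — omitted from Q_p.)
Q_p = P(CO)² / P(CO₂) = (0.30)² / (1.4) = 0.0643
ΔG = RT ln(Q_p/K_p) = (8.314 J mol⁻¹ K⁻¹)(950 K) × ln(0.0643/0.51)
   = (7.898 kJ/mol)(-2.071) = -16.4 kJ/mol
ΔG < 0, so the forward reaction is spontaneous (proceeds forward).

ΔG = -16.4 kJ/mol; the forward reaction is spontaneous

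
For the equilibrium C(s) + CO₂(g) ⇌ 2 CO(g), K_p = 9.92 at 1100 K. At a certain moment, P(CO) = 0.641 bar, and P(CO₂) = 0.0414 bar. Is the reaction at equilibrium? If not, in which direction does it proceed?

(C is a pure solid — omitted from Q_p.)
Q_p = P(CO)² / P(CO₂) = (0.641)² / (0.0414) = 9.92
Q_p = 9.92 = K_p, so the system is already at equilibrium.

at equilibrium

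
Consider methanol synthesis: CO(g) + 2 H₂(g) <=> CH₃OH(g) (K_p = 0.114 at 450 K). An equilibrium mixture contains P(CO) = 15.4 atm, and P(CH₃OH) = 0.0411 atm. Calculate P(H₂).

P(H₂) = 0.153 atm

At equilibrium, K_p = P(CH₃OH) / (P(CO)·P(H₂)²) = 0.114.
(0.0411) / ((15.4)·(P(H₂))²) = 0.114
P(H₂)² = 0.0234 ⇒ P(H₂) = 0.153 atm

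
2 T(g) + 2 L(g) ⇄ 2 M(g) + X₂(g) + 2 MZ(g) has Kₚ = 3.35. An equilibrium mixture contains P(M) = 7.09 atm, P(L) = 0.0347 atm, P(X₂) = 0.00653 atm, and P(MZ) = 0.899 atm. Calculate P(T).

At equilibrium, Kₚ = P(M)²·P(X₂)·P(MZ)² / (P(T)²·P(L)²) = 3.35.
(7.09)²·(0.00653)·(0.899)² / ((P(T))²·(0.0347)²) = 3.35
P(T)² = 65.8 ⇒ P(T) = 8.11 atm

P(T) = 8.11 atm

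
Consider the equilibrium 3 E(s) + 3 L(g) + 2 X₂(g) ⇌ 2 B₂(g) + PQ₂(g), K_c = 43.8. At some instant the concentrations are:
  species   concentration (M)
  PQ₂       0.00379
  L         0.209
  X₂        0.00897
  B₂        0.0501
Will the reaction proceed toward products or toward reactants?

to the right

(E is a pure solid — omitted from Q_c.)
Q_c = [B₂]²·[PQ₂] / ([L]³·[X₂]²) = (0.0501)²·(0.00379) / ((0.209)³·(0.00897)²) = 13.0
Q_c = 13.0 < K_c = 43.8, so the forward reaction proceeds.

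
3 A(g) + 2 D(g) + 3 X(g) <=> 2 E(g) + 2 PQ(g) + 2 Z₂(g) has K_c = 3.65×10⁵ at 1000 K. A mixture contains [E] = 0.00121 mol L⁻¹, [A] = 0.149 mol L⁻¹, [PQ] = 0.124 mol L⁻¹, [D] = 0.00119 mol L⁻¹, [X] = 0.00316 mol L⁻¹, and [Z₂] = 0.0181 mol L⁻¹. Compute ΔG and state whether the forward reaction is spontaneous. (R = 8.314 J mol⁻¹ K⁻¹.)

Q_c = [E]²·[PQ]²·[Z₂]² / ([A]³·[D]²·[X]³) = (0.00121)²·(0.124)²·(0.0181)² / ((0.149)³·(0.00119)²·(0.00316)³) = 49900
ΔG = RT ln(Q_c/K_c) = (8.314 J mol⁻¹ K⁻¹)(1000 K) × ln(49900/3.65×10⁵)
   = (8.314 kJ/mol)(-1.990) = -16.5 kJ/mol
ΔG < 0, so the forward reaction is spontaneous (proceeds forward).

ΔG = -16.5 kJ/mol; the forward reaction is spontaneous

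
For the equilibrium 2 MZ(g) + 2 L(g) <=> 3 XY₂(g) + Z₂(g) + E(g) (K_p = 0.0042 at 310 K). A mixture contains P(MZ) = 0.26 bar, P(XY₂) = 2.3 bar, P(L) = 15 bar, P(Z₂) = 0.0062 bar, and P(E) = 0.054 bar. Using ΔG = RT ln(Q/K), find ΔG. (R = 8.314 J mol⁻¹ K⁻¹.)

ΔG = -7.09 kJ/mol

Q_p = P(XY₂)³·P(Z₂)·P(E) / (P(MZ)²·P(L)²) = (2.3)³·(0.0062)·(0.054) / ((0.26)²·(15)²) = 2.68×10⁻⁴
ΔG = RT ln(Q_p/K_p) = (8.314 J mol⁻¹ K⁻¹)(310 K) × ln(2.68×10⁻⁴/0.0042)
   = (2.577 kJ/mol)(-2.752) = -7.09 kJ/mol
ΔG < 0, so the forward reaction is spontaneous (proceeds forward).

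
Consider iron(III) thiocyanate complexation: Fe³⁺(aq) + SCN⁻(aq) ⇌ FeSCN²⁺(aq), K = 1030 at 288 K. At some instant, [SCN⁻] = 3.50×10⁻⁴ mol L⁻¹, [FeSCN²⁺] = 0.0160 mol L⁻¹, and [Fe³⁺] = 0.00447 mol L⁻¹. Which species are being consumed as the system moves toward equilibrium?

FeSCN²⁺ (products)

Q = [FeSCN²⁺] / ([Fe³⁺]·[SCN⁻]) = (0.0160) / ((0.00447)·(3.50×10⁻⁴)) = 10200
Q = 10200 > K = 1030: net reverse reaction.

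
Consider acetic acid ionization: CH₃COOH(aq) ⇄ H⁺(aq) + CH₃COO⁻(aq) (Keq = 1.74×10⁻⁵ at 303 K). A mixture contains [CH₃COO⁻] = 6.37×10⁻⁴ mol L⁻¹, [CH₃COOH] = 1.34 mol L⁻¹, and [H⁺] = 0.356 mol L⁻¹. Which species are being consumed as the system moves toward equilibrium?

Q = [H⁺]·[CH₃COO⁻] / [CH₃COOH] = (0.356)·(6.37×10⁻⁴) / (1.34) = 1.69×10⁻⁴
Q = 1.69×10⁻⁴ > Keq = 1.74×10⁻⁵: net reverse reaction.

H⁺, CH₃COO⁻ (products)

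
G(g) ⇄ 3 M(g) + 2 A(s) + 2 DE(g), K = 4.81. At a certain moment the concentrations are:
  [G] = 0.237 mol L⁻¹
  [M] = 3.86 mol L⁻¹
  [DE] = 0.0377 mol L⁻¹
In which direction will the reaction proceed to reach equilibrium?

(A is a pure solid — omitted from Q.)
Q = [M]³·[DE]² / [G] = (3.86)³·(0.0377)² / (0.237) = 0.345
Q = 0.345 < K = 4.81, so the forward reaction proceeds.

toward products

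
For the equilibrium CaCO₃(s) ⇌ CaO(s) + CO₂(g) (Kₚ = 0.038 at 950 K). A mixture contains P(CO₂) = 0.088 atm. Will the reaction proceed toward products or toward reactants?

in the reverse direction

(CaCO₃, CaO are pure solids — omitted from Qₚ.)
Qₚ = P(CO₂) = 0.088
Qₚ = 0.088 > Kₚ = 0.038, so the reverse reaction proceeds.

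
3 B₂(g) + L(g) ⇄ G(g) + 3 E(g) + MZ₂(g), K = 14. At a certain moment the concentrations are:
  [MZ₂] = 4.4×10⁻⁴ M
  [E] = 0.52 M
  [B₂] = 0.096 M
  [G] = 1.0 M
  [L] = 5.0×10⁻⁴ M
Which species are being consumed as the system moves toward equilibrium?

Q = [G]·[E]³·[MZ₂] / ([B₂]³·[L]) = (1.0)·(0.52)³·(4.4×10⁻⁴) / ((0.096)³·(5.0×10⁻⁴)) = 140
Q = 140 > K = 14: net reverse reaction.

G, E, MZ₂ (products)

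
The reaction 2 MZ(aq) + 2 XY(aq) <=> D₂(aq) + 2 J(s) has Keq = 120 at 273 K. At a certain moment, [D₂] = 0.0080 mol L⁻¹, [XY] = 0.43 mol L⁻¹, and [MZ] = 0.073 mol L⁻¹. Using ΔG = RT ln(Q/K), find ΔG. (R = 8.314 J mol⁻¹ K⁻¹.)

(J is a pure solid — omitted from Q.)
Q = [D₂] / ([MZ]²·[XY]²) = (0.0080) / ((0.073)²·(0.43)²) = 8.12
ΔG = RT ln(Q/Keq) = (8.314 J mol⁻¹ K⁻¹)(273 K) × ln(8.12/120)
   = (2.270 kJ/mol)(-2.693) = -6.11 kJ/mol
ΔG < 0, so the forward reaction is spontaneous (proceeds forward).

ΔG = -6.11 kJ/mol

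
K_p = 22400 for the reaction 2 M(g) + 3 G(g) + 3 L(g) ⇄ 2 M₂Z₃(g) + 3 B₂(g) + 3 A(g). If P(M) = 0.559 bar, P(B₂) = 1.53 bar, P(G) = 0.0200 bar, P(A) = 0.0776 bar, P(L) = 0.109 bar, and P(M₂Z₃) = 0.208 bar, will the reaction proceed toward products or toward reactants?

no net change (already at equilibrium)

Q_p = P(M₂Z₃)²·P(B₂)³·P(A)³ / (P(M)²·P(G)³·P(L)³) = (0.208)²·(1.53)³·(0.0776)³ / ((0.559)²·(0.0200)³·(0.109)³) = 22400
Q_p = 22400 = K_p, so the system is already at equilibrium.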